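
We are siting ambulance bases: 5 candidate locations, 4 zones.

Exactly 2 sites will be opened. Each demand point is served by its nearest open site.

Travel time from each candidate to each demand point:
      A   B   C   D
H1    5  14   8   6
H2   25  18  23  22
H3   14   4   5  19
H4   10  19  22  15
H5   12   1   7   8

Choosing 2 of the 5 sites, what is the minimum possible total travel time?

Open {H1, H5}.
  A→H1 5, B→H5 1, C→H5 7, D→H1 6  ⇒ total 19.
Compare {H1, H3}: total 20.
Compare {H3, H5}: total 26.
No size-2 selection does better; minimum is 19.

19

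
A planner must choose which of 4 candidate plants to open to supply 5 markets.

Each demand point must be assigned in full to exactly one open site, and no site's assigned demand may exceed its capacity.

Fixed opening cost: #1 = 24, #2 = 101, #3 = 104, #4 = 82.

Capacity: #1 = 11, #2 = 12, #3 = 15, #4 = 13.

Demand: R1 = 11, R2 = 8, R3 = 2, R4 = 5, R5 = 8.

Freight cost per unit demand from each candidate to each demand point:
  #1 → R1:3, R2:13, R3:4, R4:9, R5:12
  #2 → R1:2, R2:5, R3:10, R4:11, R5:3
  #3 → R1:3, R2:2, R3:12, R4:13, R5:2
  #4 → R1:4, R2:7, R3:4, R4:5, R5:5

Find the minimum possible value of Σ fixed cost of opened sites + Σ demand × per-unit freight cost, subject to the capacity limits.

348

Open {#1, #3, #4}; cheapest assignment that respects the capacities:
  #1 (cap 11, load 11): R1 — cost 11×3 = 33
  #3 (cap 15, load 10): R2, R3 — cost 8×2 + 2×12 = 40
  #4 (cap 13, load 13): R4, R5 — cost 5×5 + 8×5 = 65
  Shipping 138, fixed 210 → total 348.
  Any other capacity-feasible assignment to {#1, #3, #4} ships for at least 138.
Compare {#1, #2, #4}: its best feasible assignment gives total 365.
Compare {#1, #2, #3}: its best feasible assignment gives total 387.
Every other set of open sites that can feasibly serve all demand totals ≥ 365 even under its best assignment. Minimum: 348.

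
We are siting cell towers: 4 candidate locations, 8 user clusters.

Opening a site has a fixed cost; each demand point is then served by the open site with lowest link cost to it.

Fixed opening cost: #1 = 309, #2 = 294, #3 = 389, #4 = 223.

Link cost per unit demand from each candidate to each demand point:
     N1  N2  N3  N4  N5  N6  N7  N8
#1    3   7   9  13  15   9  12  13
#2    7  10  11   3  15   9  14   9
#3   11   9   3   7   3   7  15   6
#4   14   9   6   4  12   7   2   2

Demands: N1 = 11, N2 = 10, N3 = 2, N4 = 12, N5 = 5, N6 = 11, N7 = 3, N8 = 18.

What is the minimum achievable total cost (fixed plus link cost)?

706

Open {#4}: assign each demand point to its cheapest open site.
  N1→#4 11×14=154, N2→#4 10×9=90, N3→#4 2×6=12, N4→#4 12×4=48, N5→#4 5×12=60, N6→#4 11×7=77, N7→#4 3×2=6, N8→#4 18×2=36
  link cost 483, fixed 223 → total 706.
Compare {#1, #4}: link cost 342 + fixed 532 = 874.
Compare {#2}: link cost 613 + fixed 294 = 907.
Compare {#2, #4}: link cost 394 + fixed 517 = 911.
All other subsets cost ≥ 874. Minimum total cost: 706.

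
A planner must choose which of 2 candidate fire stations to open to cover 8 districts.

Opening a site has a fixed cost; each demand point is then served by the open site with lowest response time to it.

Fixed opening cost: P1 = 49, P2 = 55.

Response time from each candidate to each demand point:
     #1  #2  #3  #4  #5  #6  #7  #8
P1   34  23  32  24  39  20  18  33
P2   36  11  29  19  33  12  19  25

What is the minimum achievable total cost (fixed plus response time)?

Open {P2}: assign each demand point to its cheapest open site.
  #1→P2 36, #2→P2 11, #3→P2 29, #4→P2 19, #5→P2 33, #6→P2 12, #7→P2 19, #8→P2 25
  response time 184, fixed 55 → total 239.
Compare {P1}: response time 223 + fixed 49 = 272.
Compare {P1, P2}: response time 181 + fixed 104 = 285.

239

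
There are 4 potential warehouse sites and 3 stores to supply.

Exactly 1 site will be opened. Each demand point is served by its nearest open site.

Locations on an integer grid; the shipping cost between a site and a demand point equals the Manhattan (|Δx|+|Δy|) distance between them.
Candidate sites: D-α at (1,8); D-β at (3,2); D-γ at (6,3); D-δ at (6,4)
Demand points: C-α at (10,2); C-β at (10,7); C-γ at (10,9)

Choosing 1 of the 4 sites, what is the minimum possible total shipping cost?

Open {D-δ}.
  C-α→D-δ 6, C-β→D-δ 7, C-γ→D-δ 9  ⇒ total 22.
Compare {D-γ}: total 23.
Compare {D-β}: total 33.
No size-1 selection does better; minimum is 22.

22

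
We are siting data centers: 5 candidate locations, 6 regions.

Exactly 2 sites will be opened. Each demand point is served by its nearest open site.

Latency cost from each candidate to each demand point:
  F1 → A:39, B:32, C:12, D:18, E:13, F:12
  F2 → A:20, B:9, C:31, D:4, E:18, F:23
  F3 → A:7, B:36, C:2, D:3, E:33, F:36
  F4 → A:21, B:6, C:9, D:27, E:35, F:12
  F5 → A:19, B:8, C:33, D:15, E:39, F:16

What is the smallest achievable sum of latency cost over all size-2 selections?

Open {F2, F3}.
  A→F3 7, B→F2 9, C→F3 2, D→F3 3, E→F2 18, F→F2 23  ⇒ total 62.
Compare {F3, F4}: total 63.
Compare {F1, F3}: total 69.
No size-2 selection does better; minimum is 62.

62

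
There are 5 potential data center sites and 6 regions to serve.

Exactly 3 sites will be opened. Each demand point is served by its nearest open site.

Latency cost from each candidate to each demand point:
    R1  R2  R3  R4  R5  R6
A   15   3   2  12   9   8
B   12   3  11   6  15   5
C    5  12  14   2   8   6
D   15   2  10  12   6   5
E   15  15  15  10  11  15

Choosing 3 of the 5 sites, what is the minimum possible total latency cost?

Open {A, C, D}.
  R1→C 5, R2→D 2, R3→A 2, R4→C 2, R5→D 6, R6→D 5  ⇒ total 22.
Compare {A, B, C}: total 25.
Compare {A, C, E}: total 26.
No size-3 selection does better; minimum is 22.

22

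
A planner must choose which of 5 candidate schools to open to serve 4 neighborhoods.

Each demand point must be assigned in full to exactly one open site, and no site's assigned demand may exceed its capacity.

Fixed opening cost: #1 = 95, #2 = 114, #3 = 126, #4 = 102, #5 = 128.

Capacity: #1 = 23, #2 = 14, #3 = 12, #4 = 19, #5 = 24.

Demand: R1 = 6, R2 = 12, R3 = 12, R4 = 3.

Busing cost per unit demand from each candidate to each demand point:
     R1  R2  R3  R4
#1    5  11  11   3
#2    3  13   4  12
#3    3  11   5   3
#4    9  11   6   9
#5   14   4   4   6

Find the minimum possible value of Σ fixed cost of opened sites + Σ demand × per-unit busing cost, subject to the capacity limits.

358

Open {#1, #5}; cheapest assignment that respects the capacities:
  #1 (cap 23, load 9): R1, R4 — cost 6×5 + 3×3 = 39
  #5 (cap 24, load 24): R2, R3 — cost 12×4 + 12×4 = 96
  Shipping 135, fixed 223 → total 358.
  Any other capacity-feasible assignment to {#1, #5} ships for at least 135.
Compare {#3, #5}: its best feasible assignment gives total 377.
Compare {#2, #5}: its best feasible assignment gives total 392.
Every other set of open sites that can feasibly serve all demand totals ≥ 377 even under its best assignment. Minimum: 358.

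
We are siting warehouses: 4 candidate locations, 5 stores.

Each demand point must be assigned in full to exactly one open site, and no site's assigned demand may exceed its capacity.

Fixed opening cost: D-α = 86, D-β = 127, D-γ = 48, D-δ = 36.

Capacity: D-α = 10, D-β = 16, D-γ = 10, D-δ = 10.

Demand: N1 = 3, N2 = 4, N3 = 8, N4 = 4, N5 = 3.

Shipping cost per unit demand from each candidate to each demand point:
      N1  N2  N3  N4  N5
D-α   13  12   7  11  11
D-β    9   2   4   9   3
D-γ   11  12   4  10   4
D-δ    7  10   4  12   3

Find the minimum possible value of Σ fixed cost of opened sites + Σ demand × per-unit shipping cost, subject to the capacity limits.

Open {D-β, D-δ}; cheapest assignment that respects the capacities:
  D-β (cap 16, load 16): N2, N3, N4 — cost 4×2 + 8×4 + 4×9 = 76
  D-δ (cap 10, load 6): N1, N5 — cost 3×7 + 3×3 = 30
  Shipping 106, fixed 163 → total 269.
  Any other capacity-feasible assignment to {D-β, D-δ} ships for at least 106.
Compare {D-β, D-γ}: its best feasible assignment gives total 287.
Compare {D-α, D-γ, D-δ}: its best feasible assignment gives total 316.
Every other set of open sites that can feasibly serve all demand totals ≥ 287 even under its best assignment. Minimum: 269.

269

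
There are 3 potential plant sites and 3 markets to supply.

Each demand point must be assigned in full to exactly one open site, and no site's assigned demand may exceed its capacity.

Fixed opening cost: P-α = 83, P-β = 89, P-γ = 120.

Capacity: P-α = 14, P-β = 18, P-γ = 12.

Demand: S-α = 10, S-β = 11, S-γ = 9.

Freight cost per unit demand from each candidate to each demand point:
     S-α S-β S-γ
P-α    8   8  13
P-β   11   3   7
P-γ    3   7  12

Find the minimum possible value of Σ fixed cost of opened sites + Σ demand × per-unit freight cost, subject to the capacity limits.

Open {P-α, P-β, P-γ}; cheapest assignment that respects the capacities:
  P-α (cap 14, load 9): S-γ — cost 9×13 = 117
  P-β (cap 18, load 11): S-β — cost 11×3 = 33
  P-γ (cap 12, load 10): S-α — cost 10×3 = 30
  Shipping 180, fixed 292 → total 472.
  Any other capacity-feasible assignment to {P-α, P-β, P-γ} ships for at least 180.
Total demand is 30; every other set of sites either has combined capacity below 30 or cannot fit the demands without splitting one across sites, so {P-α, P-β, P-γ} is the only feasible choice of open sites. Minimum: 472.

472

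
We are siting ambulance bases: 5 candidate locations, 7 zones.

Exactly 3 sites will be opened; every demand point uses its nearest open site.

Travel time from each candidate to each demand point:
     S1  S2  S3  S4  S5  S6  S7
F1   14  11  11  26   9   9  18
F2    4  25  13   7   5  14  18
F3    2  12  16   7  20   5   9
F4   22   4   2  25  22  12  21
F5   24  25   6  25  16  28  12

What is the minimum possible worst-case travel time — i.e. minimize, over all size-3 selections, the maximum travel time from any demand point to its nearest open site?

Open {F1, F3, F4}.
  Farthest demand point is S5 at travel time 9 (to F1); all others are ≤ 9.
With {F2, F3, F4} the worst case is 9.
With {F1, F2, F3} the worst case is 11.
No size-3 selection achieves below 9.

9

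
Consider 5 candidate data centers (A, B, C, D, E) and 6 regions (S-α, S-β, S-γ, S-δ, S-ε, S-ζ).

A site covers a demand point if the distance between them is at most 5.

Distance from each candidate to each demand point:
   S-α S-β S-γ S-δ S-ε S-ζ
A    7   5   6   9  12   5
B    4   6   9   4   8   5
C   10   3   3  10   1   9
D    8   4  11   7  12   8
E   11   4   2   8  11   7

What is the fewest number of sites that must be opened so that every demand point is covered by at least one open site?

Coverage sets (demand points within 5 of each site):
  A: {S-β, S-ζ}
  B: {S-α, S-δ, S-ζ}
  C: {S-β, S-γ, S-ε}
  D: {S-β}
  E: {S-β, S-γ}
No single site covers all 6 demand points.
But {B, C} covers everything, so the minimum is 2.

2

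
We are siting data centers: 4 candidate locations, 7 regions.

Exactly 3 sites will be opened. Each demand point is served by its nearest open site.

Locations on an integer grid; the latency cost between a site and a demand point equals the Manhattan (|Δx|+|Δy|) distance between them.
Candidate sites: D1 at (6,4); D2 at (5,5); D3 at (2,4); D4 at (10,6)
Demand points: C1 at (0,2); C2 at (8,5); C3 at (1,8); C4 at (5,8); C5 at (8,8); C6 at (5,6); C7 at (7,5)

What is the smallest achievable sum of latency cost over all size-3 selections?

22

Open {D2, D3, D4}.
  C1→D3 4, C2→D2 3, C3→D3 5, C4→D2 3, C5→D4 4, C6→D2 1, C7→D2 2  ⇒ total 22.
Compare {D1, D2, D3}: total 24.
Compare {D1, D3, D4}: total 26.
No size-3 selection does better; minimum is 22.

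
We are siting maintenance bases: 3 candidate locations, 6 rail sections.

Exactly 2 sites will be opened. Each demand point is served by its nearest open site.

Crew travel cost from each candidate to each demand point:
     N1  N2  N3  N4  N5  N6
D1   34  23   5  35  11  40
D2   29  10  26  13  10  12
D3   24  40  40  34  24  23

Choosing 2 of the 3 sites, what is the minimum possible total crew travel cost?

79

Open {D1, D2}.
  N1→D2 29, N2→D2 10, N3→D1 5, N4→D2 13, N5→D2 10, N6→D2 12  ⇒ total 79.
Compare {D2, D3}: total 95.
Compare {D1, D3}: total 120.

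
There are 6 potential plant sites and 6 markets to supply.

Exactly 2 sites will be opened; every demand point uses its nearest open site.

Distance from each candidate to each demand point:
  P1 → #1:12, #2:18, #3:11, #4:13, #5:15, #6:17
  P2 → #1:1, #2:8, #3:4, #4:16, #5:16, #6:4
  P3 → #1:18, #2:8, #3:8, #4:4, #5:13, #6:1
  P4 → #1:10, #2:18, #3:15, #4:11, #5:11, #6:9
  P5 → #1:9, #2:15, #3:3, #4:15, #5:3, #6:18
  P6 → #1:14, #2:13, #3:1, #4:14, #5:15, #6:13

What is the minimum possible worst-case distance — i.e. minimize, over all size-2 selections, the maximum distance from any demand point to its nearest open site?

Open {P3, P5}.
  Farthest demand point is #1 at distance 9 (to P5); all others are ≤ 9.
With {P2, P4} the worst case is 11.
With {P3, P4} the worst case is 11.
No size-2 selection achieves below 9.

9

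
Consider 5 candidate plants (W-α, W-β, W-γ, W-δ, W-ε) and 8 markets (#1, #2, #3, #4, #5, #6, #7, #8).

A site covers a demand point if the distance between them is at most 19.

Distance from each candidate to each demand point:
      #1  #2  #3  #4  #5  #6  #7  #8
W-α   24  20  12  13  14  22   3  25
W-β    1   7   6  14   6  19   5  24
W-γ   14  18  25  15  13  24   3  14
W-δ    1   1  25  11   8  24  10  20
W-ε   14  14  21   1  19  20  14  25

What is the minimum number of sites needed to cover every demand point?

Coverage sets (demand points within 19 of each site):
  W-α: {#3, #4, #5, #7}
  W-β: {#1, #2, #3, #4, #5, #6, #7}
  W-γ: {#1, #2, #4, #5, #7, #8}
  W-δ: {#1, #2, #4, #5, #7}
  W-ε: {#1, #2, #4, #5, #7}
No single site covers all 8 demand points.
But {W-β, W-γ} covers everything, so the minimum is 2.

2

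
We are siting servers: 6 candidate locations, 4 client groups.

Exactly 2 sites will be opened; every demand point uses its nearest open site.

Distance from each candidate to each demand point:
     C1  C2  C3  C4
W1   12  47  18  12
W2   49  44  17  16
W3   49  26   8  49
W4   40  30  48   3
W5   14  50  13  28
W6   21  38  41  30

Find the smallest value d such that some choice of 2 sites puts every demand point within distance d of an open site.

26

Open {W1, W3}.
  Farthest demand point is C2 at distance 26 (to W3); all others are ≤ 26.
With {W3, W5} the worst case is 28.
With {W1, W4} the worst case is 30.
No size-2 selection achieves below 26.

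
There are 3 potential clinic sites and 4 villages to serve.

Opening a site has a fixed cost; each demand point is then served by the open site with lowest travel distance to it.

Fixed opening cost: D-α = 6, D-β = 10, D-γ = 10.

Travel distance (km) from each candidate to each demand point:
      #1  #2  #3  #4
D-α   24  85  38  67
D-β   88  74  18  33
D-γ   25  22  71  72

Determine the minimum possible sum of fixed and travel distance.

Open {D-β, D-γ}: assign each demand point to its cheapest open site.
  #1→D-γ 25, #2→D-γ 22, #3→D-β 18, #4→D-β 33
  travel distance 98, fixed 20 → total 118.
Compare {D-α, D-β, D-γ}: travel distance 97 + fixed 26 = 123.
Compare {D-α, D-β}: travel distance 149 + fixed 16 = 165.
Compare {D-α, D-γ}: travel distance 151 + fixed 16 = 167.
All other subsets cost ≥ 123. Minimum total cost: 118.

118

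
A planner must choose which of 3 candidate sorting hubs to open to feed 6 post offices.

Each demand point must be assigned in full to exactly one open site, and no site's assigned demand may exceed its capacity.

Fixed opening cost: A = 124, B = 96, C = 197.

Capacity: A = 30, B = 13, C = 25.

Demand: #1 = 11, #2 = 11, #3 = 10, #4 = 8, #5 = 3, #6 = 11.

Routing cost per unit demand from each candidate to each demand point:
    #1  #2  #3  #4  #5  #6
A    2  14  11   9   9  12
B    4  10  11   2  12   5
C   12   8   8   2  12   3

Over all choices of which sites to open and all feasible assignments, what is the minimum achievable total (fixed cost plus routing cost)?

Open {A, C}; cheapest assignment that respects the capacities:
  A (cap 30, load 29): #1, #3, #4 — cost 11×2 + 10×11 + 8×9 = 204
  C (cap 25, load 25): #2, #5, #6 — cost 11×8 + 3×12 + 11×3 = 157
  Shipping 361, fixed 321 → total 682.
  Any other capacity-feasible assignment to {A, C} ships for at least 361.
Compare {A, B, C}: its best feasible assignment gives total 713.
Every other set of open sites that can feasibly serve all demand totals ≥ 713 even under its best assignment. Minimum: 682.

682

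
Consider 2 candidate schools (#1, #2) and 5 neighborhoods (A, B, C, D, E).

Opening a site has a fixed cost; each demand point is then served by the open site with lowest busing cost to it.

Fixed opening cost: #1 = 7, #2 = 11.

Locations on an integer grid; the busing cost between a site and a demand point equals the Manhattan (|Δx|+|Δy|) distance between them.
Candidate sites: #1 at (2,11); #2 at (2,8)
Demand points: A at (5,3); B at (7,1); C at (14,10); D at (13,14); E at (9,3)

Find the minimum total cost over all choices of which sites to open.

74

Open {#2}: assign each demand point to its cheapest open site.
  A→#2 8, B→#2 12, C→#2 14, D→#2 17, E→#2 12
  busing cost 63, fixed 11 → total 74.
Compare {#1}: busing cost 68 + fixed 7 = 75.
Compare {#1, #2}: busing cost 59 + fixed 18 = 77.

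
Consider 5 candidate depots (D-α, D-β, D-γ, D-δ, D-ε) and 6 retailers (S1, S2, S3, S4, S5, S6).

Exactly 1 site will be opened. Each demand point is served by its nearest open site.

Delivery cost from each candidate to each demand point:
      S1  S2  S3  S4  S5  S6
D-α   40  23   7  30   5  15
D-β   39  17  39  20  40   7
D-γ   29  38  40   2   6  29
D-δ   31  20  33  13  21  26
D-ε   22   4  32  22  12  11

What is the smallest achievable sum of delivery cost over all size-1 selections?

103

Open {D-ε}.
  S1→D-ε 22, S2→D-ε 4, S3→D-ε 32, S4→D-ε 22, S5→D-ε 12, S6→D-ε 11  ⇒ total 103.
Compare {D-α}: total 120.
Compare {D-γ}: total 144.
No size-1 selection does better; minimum is 103.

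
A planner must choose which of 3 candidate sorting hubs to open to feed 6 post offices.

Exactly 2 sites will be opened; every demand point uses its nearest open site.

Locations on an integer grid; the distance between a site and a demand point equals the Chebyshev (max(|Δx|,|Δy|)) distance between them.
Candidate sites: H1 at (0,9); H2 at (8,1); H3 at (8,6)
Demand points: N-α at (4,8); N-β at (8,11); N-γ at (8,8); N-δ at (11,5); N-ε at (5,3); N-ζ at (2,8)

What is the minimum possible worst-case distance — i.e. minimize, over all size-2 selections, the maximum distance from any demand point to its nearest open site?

5

Open {H1, H3}.
  Farthest demand point is N-β at distance 5 (to H3); all others are ≤ 5.
With {H2, H3} the worst case is 6.
With {H1, H2} the worst case is 8.
No size-2 selection achieves below 5.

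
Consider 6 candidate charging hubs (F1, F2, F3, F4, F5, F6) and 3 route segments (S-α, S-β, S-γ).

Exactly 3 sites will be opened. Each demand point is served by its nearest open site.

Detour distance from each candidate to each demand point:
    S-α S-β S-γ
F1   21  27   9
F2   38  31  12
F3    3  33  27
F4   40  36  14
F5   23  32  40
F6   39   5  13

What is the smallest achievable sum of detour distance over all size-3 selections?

Open {F1, F3, F6}.
  S-α→F3 3, S-β→F6 5, S-γ→F1 9  ⇒ total 17.
Compare {F2, F3, F6}: total 20.
Compare {F3, F4, F6}: total 21.
No size-3 selection does better; minimum is 17.

17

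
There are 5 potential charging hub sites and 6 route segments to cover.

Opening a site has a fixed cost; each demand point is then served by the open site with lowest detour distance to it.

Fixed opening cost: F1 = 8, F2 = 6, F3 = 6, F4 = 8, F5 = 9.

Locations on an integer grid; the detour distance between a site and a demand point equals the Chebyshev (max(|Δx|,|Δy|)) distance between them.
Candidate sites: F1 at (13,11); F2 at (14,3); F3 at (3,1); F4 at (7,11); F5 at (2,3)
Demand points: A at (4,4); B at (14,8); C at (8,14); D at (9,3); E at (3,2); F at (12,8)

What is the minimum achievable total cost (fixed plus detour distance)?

Open {F1, F3}: assign each demand point to its cheapest open site.
  A→F3 3, B→F1 3, C→F1 5, D→F3 6, E→F3 1, F→F1 3
  detour distance 21, fixed 14 → total 35.
Compare {F1, F5}: detour distance 21 + fixed 17 = 38.
Compare {F3, F4}: detour distance 25 + fixed 14 = 39.
Compare {F1, F2, F3}: detour distance 20 + fixed 20 = 40.
All other subsets cost ≥ 38. Minimum total cost: 35.

35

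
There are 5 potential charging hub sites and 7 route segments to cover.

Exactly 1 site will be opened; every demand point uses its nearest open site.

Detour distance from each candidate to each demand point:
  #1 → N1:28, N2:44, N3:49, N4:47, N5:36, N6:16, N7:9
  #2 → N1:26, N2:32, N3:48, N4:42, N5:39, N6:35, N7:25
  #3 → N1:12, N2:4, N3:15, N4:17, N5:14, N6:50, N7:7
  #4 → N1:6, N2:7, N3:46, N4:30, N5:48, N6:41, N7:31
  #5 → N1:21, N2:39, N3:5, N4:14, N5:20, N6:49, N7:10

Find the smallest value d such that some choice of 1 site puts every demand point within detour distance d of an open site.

48

Open {#2}.
  Farthest demand point is N3 at detour distance 48 (to #2); all others are ≤ 48.
With {#4} the worst case is 48.
With {#1} the worst case is 49.
No size-1 selection achieves below 48.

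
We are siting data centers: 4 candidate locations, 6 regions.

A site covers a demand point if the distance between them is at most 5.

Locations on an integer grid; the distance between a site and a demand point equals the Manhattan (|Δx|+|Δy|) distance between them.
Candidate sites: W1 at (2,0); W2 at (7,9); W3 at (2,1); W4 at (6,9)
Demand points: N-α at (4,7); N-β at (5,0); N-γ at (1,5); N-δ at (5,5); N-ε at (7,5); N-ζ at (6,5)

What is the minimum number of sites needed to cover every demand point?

2

Coverage sets (demand points within 5 of each site):
  W1: {N-β}
  W2: {N-α, N-ε, N-ζ}
  W3: {N-β, N-γ}
  W4: {N-α, N-δ, N-ε, N-ζ}
No single site covers all 6 demand points.
But {W3, W4} covers everything, so the minimum is 2.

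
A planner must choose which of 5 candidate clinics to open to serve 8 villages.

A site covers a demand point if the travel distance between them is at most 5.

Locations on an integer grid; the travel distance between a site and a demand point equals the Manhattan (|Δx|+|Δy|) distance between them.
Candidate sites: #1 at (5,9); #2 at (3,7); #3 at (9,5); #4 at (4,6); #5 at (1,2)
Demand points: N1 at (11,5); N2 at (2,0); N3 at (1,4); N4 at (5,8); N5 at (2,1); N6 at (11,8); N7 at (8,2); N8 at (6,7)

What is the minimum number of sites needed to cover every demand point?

Coverage sets (demand points within 5 of each site):
  #1: {N4, N8}
  #2: {N3, N4, N8}
  #3: {N1, N6, N7, N8}
  #4: {N3, N4, N8}
  #5: {N2, N3, N5}
No 2 sites suffice: every size-2 union leaves at least one demand point uncovered.
But {#1, #3, #5} covers everything, so the minimum is 3.

3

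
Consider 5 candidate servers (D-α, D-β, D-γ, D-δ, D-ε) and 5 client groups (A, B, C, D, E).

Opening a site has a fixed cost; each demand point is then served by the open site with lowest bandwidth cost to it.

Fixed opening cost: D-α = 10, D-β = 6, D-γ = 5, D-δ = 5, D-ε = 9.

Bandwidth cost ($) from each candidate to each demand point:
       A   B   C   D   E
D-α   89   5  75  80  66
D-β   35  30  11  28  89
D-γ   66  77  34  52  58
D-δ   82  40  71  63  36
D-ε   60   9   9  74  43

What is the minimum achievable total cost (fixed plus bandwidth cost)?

136

Open {D-α, D-β, D-δ}: assign each demand point to its cheapest open site.
  A→D-β 35, B→D-α 5, C→D-β 11, D→D-β 28, E→D-δ 36
  bandwidth cost 115, fixed 21 → total 136.
Compare {D-β, D-δ, D-ε}: bandwidth cost 117 + fixed 20 = 137.
Compare {D-β, D-ε}: bandwidth cost 124 + fixed 15 = 139.
Compare {D-α, D-β, D-γ, D-δ}: bandwidth cost 115 + fixed 26 = 141.
All other subsets cost ≥ 137. Minimum total cost: 136.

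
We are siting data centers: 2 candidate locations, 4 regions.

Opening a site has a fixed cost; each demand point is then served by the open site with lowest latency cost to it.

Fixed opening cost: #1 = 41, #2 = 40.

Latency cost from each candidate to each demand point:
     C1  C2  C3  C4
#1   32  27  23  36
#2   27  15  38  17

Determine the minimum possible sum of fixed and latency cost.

Open {#2}: assign each demand point to its cheapest open site.
  C1→#2 27, C2→#2 15, C3→#2 38, C4→#2 17
  latency cost 97, fixed 40 → total 137.
Compare {#1}: latency cost 118 + fixed 41 = 159.
Compare {#1, #2}: latency cost 82 + fixed 81 = 163.

137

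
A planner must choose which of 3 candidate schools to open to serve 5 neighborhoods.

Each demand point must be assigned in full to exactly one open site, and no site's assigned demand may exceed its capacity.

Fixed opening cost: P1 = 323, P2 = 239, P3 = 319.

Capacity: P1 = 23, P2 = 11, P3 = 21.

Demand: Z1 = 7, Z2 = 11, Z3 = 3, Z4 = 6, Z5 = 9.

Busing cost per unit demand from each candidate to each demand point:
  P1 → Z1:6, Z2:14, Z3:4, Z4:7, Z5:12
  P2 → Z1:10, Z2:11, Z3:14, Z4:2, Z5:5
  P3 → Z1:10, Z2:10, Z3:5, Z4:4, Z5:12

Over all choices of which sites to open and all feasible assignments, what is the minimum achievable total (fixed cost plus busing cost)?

938

Open {P1, P3}; cheapest assignment that respects the capacities:
  P1 (cap 23, load 19): Z1, Z3, Z5 — cost 7×6 + 3×4 + 9×12 = 162
  P3 (cap 21, load 17): Z2, Z4 — cost 11×10 + 6×4 = 134
  Shipping 296, fixed 642 → total 938.
  Any other capacity-feasible assignment to {P1, P3} ships for at least 296.
Compare {P1, P2, P3}: its best feasible assignment gives total 1114.
Every other set of open sites that can feasibly serve all demand totals ≥ 1114 even under its best assignment. Minimum: 938.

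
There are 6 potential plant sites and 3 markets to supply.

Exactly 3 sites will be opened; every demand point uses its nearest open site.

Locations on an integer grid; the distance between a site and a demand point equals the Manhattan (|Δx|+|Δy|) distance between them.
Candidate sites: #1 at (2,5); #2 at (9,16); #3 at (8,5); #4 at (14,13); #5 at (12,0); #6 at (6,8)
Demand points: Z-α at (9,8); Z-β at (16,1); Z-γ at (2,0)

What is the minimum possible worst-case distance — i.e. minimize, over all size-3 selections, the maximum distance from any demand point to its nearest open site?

5

Open {#1, #3, #5}.
  Farthest demand point is Z-β at distance 5 (to #5); all others are ≤ 5.
With {#1, #5, #6} the worst case is 5.
With {#1, #2, #5} the worst case is 8.
No size-3 selection achieves below 5.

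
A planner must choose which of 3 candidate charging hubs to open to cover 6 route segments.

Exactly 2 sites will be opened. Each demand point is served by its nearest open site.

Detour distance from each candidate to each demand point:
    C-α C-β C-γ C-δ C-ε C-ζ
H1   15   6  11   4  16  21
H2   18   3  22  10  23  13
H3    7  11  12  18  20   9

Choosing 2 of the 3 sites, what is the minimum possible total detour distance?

Open {H1, H3}.
  C-α→H3 7, C-β→H1 6, C-γ→H1 11, C-δ→H1 4, C-ε→H1 16, C-ζ→H3 9  ⇒ total 53.
Compare {H2, H3}: total 61.
Compare {H1, H2}: total 62.

53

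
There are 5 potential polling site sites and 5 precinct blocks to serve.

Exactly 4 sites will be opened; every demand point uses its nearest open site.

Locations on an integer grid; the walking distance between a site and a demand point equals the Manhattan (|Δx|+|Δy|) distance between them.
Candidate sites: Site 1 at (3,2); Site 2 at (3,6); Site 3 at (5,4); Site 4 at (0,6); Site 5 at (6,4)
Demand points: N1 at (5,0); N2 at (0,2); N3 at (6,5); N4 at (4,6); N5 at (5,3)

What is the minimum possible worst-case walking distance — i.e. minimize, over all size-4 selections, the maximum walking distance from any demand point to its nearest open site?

Open {Site 1, Site 2, Site 3, Site 4}.
  Farthest demand point is N1 at walking distance 4 (to Site 1); all others are ≤ 4.
With {Site 1, Site 2, Site 3, Site 5} the worst case is 4.
With {Site 1, Site 2, Site 4, Site 5} the worst case is 4.
No size-4 selection achieves below 4.

4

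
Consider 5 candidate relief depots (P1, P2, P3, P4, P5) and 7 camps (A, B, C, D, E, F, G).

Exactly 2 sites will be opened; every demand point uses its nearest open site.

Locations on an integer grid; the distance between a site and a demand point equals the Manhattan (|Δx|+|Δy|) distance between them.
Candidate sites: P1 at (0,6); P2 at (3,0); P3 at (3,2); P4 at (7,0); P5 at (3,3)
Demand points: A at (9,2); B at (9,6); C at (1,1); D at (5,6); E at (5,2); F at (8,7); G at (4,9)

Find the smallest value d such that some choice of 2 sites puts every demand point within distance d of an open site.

8

Open {P1, P4}.
  Farthest demand point is B at distance 8 (to P4); all others are ≤ 8.
With {P3, P4} the worst case is 8.
With {P4, P5} the worst case is 8.
No size-2 selection achieves below 8.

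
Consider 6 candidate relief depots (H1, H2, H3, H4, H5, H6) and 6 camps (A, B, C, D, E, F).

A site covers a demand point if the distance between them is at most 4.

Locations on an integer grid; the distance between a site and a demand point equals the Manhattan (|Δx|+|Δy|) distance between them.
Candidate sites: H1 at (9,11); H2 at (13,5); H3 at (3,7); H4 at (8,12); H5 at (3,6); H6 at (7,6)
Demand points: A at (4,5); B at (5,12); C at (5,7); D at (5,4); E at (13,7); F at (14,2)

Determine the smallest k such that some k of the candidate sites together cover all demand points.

3

Coverage sets (demand points within 4 of each site):
  H1: {}
  H2: {E, F}
  H3: {A, C}
  H4: {B}
  H5: {A, C, D}
  H6: {A, C, D}
No 2 sites suffice: every size-2 union leaves at least one demand point uncovered.
But {H2, H4, H5} covers everything, so the minimum is 3.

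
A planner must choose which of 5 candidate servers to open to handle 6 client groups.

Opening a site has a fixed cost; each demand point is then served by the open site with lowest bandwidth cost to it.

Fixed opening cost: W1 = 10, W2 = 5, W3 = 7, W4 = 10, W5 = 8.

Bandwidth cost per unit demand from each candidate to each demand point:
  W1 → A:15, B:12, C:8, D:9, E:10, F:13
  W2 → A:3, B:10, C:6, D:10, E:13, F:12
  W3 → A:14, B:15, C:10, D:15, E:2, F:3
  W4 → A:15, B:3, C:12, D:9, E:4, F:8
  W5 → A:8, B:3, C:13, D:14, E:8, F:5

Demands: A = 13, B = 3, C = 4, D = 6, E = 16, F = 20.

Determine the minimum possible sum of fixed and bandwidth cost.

Open {W2, W3, W4}: assign each demand point to its cheapest open site.
  A→W2 13×3=39, B→W4 3×3=9, C→W2 4×6=24, D→W4 6×9=54, E→W3 16×2=32, F→W3 20×3=60
  bandwidth cost 218, fixed 22 → total 240.
Compare {W2, W3, W5}: bandwidth cost 224 + fixed 20 = 244.
Compare {W1, W2, W3, W5}: bandwidth cost 218 + fixed 30 = 248.
Compare {W2, W3, W4, W5}: bandwidth cost 218 + fixed 30 = 248.
All other subsets cost ≥ 244. Minimum total cost: 240.

240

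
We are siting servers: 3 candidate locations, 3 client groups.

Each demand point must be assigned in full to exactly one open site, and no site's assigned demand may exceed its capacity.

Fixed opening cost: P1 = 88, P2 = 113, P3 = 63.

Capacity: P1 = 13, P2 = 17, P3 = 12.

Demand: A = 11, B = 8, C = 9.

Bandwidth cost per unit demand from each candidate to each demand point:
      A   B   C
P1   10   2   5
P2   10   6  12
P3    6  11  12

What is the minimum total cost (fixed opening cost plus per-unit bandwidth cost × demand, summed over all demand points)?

Open {P2, P3}; cheapest assignment that respects the capacities:
  P2 (cap 17, load 17): B, C — cost 8×6 + 9×12 = 156
  P3 (cap 12, load 11): A — cost 11×6 = 66
  Shipping 222, fixed 176 → total 398.
  Any other capacity-feasible assignment to {P2, P3} ships for at least 222.
Compare {P1, P2, P3}: its best feasible assignment gives total 423.
Compare {P1, P2}: its best feasible assignment gives total 467.
Every other set of open sites that can feasibly serve all demand totals ≥ 423 even under its best assignment. Minimum: 398.

398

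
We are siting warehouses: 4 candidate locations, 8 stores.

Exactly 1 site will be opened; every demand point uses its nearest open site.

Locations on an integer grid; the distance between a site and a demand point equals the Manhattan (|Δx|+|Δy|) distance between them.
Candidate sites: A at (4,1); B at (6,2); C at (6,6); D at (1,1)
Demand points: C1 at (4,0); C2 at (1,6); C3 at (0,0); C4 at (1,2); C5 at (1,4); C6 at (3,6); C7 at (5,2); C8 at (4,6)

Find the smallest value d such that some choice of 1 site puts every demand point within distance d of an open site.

Open {A}.
  Farthest demand point is C2 at distance 8 (to A); all others are ≤ 8.
With {D} the worst case is 8.
With {B} the worst case is 9.
No size-1 selection achieves below 8.

8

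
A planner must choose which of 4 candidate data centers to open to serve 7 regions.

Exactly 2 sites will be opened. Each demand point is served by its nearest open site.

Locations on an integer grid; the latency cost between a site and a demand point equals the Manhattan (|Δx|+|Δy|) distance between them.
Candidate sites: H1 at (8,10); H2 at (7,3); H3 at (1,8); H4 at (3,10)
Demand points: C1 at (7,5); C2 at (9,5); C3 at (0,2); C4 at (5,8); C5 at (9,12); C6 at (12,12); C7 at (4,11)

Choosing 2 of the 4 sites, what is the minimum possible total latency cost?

33

Open {H1, H2}.
  C1→H2 2, C2→H2 4, C3→H2 8, C4→H1 5, C5→H1 3, C6→H1 6, C7→H1 5  ⇒ total 33.
Compare {H1, H3}: total 37.
Compare {H1, H4}: total 38.
No size-2 selection does better; minimum is 33.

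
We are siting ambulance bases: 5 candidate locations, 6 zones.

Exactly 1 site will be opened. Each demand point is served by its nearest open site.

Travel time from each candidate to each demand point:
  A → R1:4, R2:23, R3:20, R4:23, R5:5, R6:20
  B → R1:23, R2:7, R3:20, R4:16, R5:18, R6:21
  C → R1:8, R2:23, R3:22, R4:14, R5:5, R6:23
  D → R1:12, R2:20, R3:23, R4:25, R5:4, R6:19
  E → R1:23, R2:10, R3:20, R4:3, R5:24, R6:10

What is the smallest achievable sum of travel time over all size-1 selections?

90

Open {E}.
  R1→E 23, R2→E 10, R3→E 20, R4→E 3, R5→E 24, R6→E 10  ⇒ total 90.
Compare {A}: total 95.
Compare {C}: total 95.
No size-1 selection does better; minimum is 90.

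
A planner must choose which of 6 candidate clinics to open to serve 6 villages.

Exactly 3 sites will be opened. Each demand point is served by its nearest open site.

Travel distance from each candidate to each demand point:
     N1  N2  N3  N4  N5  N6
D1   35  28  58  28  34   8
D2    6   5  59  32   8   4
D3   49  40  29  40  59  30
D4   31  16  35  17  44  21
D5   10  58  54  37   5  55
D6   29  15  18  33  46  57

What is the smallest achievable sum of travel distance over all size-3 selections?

Open {D2, D4, D6}.
  N1→D2 6, N2→D2 5, N3→D6 18, N4→D4 17, N5→D2 8, N6→D2 4  ⇒ total 58.
Compare {D1, D2, D6}: total 69.
Compare {D2, D3, D4}: total 69.
No size-3 selection does better; minimum is 58.

58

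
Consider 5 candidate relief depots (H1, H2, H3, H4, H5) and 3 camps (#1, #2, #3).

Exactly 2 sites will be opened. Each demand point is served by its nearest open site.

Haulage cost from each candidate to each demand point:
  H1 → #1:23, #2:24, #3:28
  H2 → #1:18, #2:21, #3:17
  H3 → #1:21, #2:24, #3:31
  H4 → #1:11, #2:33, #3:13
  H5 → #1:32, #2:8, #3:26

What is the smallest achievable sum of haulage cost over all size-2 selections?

Open {H4, H5}.
  #1→H4 11, #2→H5 8, #3→H4 13  ⇒ total 32.
Compare {H2, H5}: total 43.
Compare {H2, H4}: total 45.
No size-2 selection does better; minimum is 32.

32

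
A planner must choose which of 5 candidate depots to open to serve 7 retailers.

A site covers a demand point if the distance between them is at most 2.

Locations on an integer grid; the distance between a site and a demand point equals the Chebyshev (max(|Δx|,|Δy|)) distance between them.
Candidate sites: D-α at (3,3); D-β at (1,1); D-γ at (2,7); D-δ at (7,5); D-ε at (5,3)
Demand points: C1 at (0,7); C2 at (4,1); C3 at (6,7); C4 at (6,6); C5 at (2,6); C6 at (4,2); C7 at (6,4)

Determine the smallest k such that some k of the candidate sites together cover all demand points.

Coverage sets (demand points within 2 of each site):
  D-α: {C2, C6}
  D-β: {}
  D-γ: {C1, C5}
  D-δ: {C3, C4, C7}
  D-ε: {C2, C6, C7}
No 2 sites suffice: every size-2 union leaves at least one demand point uncovered.
But {D-α, D-γ, D-δ} covers everything, so the minimum is 3.

3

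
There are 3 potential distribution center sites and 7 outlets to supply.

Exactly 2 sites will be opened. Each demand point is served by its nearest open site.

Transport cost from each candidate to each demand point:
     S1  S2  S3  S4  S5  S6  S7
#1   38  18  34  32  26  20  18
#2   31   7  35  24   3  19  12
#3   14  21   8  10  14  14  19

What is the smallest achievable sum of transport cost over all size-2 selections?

Open {#2, #3}.
  S1→#3 14, S2→#2 7, S3→#3 8, S4→#3 10, S5→#2 3, S6→#3 14, S7→#2 12  ⇒ total 68.
Compare {#1, #3}: total 96.
Compare {#1, #2}: total 130.

68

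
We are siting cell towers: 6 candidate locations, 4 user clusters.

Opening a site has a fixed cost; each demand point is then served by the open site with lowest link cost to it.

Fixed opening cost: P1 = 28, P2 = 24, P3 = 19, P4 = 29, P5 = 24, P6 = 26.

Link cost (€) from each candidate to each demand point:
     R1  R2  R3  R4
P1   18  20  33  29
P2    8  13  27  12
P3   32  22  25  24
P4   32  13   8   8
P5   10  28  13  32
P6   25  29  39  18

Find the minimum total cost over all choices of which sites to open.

84

Open {P2}: assign each demand point to its cheapest open site.
  R1→P2 8, R2→P2 13, R3→P2 27, R4→P2 12
  link cost 60, fixed 24 → total 84.
Compare {P4}: link cost 61 + fixed 29 = 90.
Compare {P2, P4}: link cost 37 + fixed 53 = 90.
Compare {P4, P5}: link cost 39 + fixed 53 = 92.
All other subsets cost ≥ 90. Minimum total cost: 84.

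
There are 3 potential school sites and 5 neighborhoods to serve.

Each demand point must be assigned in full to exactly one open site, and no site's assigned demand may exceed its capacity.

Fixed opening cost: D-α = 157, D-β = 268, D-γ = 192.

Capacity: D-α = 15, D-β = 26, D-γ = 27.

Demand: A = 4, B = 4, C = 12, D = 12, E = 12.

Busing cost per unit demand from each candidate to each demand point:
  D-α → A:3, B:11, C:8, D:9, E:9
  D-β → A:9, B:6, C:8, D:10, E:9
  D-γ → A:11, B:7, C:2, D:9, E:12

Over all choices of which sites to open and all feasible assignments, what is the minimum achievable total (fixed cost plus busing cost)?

Open {D-β, D-γ}; cheapest assignment that respects the capacities:
  D-β (cap 26, load 20): A, B, E — cost 4×9 + 4×6 + 12×9 = 168
  D-γ (cap 27, load 24): C, D — cost 12×2 + 12×9 = 132
  Shipping 300, fixed 460 → total 760.
  Any other capacity-feasible assignment to {D-β, D-γ} ships for at least 300.
Compare {D-α, D-β, D-γ}: its best feasible assignment gives total 893.
Every other set of open sites that can feasibly serve all demand totals ≥ 893 even under its best assignment. Minimum: 760.

760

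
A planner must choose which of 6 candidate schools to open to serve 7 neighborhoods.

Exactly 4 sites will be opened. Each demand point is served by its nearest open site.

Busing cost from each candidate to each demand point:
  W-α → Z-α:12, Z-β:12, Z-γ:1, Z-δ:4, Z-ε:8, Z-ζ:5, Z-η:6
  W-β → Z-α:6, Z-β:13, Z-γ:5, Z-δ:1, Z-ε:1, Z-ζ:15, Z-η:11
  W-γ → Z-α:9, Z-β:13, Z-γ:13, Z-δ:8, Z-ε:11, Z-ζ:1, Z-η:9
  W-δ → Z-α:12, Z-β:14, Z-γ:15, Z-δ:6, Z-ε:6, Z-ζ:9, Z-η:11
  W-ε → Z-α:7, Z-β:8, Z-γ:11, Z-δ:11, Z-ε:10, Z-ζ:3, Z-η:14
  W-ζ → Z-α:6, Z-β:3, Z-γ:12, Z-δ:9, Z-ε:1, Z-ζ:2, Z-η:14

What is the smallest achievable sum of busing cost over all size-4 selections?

Open {W-α, W-β, W-γ, W-ζ}.
  Z-α→W-β 6, Z-β→W-ζ 3, Z-γ→W-α 1, Z-δ→W-β 1, Z-ε→W-β 1, Z-ζ→W-γ 1, Z-η→W-α 6  ⇒ total 19.
Compare {W-α, W-β, W-δ, W-ζ}: total 20.
Compare {W-α, W-β, W-ε, W-ζ}: total 20.
No size-4 selection does better; minimum is 19.

19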